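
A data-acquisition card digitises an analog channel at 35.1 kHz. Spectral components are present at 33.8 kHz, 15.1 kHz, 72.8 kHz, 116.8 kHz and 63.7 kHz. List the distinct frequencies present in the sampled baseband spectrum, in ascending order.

fs/2 = 17.55 kHz.
33.8 kHz > fs/2 = 17.55 kHz, folds to fs − 33.8 kHz = 1.3 kHz.
15.1 kHz ≤ fs/2 = 17.55 kHz, passes unchanged.
72.8 kHz mod fs = 2.6 kHz.
2.6 kHz ≤ fs/2 = 17.55 kHz, appears at 2.6 kHz.
116.8 kHz mod fs = 11.5 kHz.
11.5 kHz ≤ fs/2 = 17.55 kHz, appears at 11.5 kHz.
63.7 kHz mod fs = 28.6 kHz.
28.6 kHz > fs/2 = 17.55 kHz, folds to fs − 28.6 kHz = 6.5 kHz.
Distinct values: {1.3 kHz, 2.6 kHz, 6.5 kHz, 11.5 kHz, 15.1 kHz}.

1.3 kHz, 2.6 kHz, 6.5 kHz, 11.5 kHz, 15.1 kHz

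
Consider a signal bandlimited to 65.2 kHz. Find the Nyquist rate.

130.4 kHz

Nyquist rate = 2 × 65.2 kHz = 130.4 kHz.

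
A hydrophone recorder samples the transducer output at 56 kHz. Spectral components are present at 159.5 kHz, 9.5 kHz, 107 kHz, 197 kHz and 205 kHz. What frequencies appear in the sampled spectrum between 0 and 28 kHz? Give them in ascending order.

fs/2 = 28 kHz.
159.5 kHz mod fs = 47.5 kHz.
47.5 kHz > fs/2 = 28 kHz, folds to fs − 47.5 kHz = 8.5 kHz.
9.5 kHz ≤ fs/2 = 28 kHz, passes unchanged.
107 kHz mod fs = 51 kHz.
51 kHz > fs/2 = 28 kHz, folds to fs − 51 kHz = 5 kHz.
197 kHz mod fs = 29 kHz.
29 kHz > fs/2 = 28 kHz, folds to fs − 29 kHz = 27 kHz.
205 kHz mod fs = 37 kHz.
37 kHz > fs/2 = 28 kHz, folds to fs − 37 kHz = 19 kHz.
Distinct values: {5 kHz, 8.5 kHz, 9.5 kHz, 19 kHz, 27 kHz}.

5 kHz, 8.5 kHz, 9.5 kHz, 19 kHz, 27 kHz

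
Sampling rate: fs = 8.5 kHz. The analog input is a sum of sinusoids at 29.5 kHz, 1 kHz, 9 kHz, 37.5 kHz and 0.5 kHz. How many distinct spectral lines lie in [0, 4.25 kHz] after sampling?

4

fs/2 = 4.25 kHz.
29.5 kHz mod fs = 4 kHz.
4 kHz ≤ fs/2 = 4.25 kHz, appears at 4 kHz.
1 kHz ≤ fs/2 = 4.25 kHz, passes unchanged.
9 kHz mod fs = 0.5 kHz.
0.5 kHz ≤ fs/2 = 4.25 kHz, appears at 0.5 kHz.
37.5 kHz mod fs = 3.5 kHz.
3.5 kHz ≤ fs/2 = 4.25 kHz, appears at 3.5 kHz.
0.5 kHz ≤ fs/2 = 4.25 kHz, passes unchanged.
Distinct values: {0.5 kHz, 1 kHz, 3.5 kHz, 4 kHz} → 4.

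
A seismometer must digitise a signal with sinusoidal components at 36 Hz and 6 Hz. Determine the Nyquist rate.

72 Hz

Highest-frequency component: 36 Hz.
Nyquist rate = 2 × 36 Hz = 72 Hz.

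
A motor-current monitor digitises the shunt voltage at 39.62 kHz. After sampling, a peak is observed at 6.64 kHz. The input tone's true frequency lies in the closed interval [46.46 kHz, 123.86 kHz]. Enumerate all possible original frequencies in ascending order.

Frequencies that alias to 6.64 kHz are k·fs ± 6.64 kHz for integer k ≥ 0.
k=0: 6.64 kHz.
k=1: 32.98 kHz, 46.26 kHz.
k=2: 72.6 kHz, 85.88 kHz.
k=3: 112.22 kHz, 125.5 kHz.
k=4: 151.84 kHz, 165.12 kHz.
Within [46.46 kHz, 123.86 kHz]: 72.6 kHz, 85.88 kHz, 112.22 kHz.

72.6 kHz, 85.88 kHz, 112.22 kHz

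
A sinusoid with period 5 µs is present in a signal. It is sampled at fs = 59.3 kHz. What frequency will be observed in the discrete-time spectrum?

22.1 kHz

T = 5 µs → f = 1/T = 200 kHz.
200 kHz mod fs = 22.1 kHz.
22.1 kHz ≤ fs/2 = 29.65 kHz, appears at 22.1 kHz.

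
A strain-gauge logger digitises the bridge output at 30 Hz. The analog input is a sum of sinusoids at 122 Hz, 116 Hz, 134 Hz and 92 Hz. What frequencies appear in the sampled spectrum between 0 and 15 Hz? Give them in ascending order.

2 Hz, 4 Hz, 14 Hz

fs/2 = 15 Hz.
122 Hz mod fs = 2 Hz.
2 Hz ≤ fs/2 = 15 Hz, appears at 2 Hz.
116 Hz mod fs = 26 Hz.
26 Hz > fs/2 = 15 Hz, folds to fs − 26 Hz = 4 Hz.
134 Hz mod fs = 14 Hz.
14 Hz ≤ fs/2 = 15 Hz, appears at 14 Hz.
92 Hz mod fs = 2 Hz.
2 Hz ≤ fs/2 = 15 Hz, appears at 2 Hz.
Distinct values: {2 Hz, 4 Hz, 14 Hz}.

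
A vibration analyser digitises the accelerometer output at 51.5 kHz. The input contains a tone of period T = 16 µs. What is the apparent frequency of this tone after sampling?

11 kHz

T = 16 µs → f = 1/T = 62.5 kHz.
62.5 kHz mod fs = 11 kHz.
11 kHz ≤ fs/2 = 25.75 kHz, appears at 11 kHz.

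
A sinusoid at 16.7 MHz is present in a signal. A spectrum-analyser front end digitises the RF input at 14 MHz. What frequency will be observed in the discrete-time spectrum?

2.7 MHz

16.7 MHz mod fs = 2.7 MHz.
2.7 MHz ≤ fs/2 = 7 MHz, appears at 2.7 MHz.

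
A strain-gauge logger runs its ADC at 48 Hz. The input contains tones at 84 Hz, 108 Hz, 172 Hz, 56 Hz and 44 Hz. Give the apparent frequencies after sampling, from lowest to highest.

fs/2 = 24 Hz.
84 Hz mod fs = 36 Hz.
36 Hz > fs/2 = 24 Hz, folds to fs − 36 Hz = 12 Hz.
108 Hz mod fs = 12 Hz.
12 Hz ≤ fs/2 = 24 Hz, appears at 12 Hz.
172 Hz mod fs = 28 Hz.
28 Hz > fs/2 = 24 Hz, folds to fs − 28 Hz = 20 Hz.
56 Hz mod fs = 8 Hz.
8 Hz ≤ fs/2 = 24 Hz, appears at 8 Hz.
44 Hz > fs/2 = 24 Hz, folds to fs − 44 Hz = 4 Hz.
Distinct values: {4 Hz, 8 Hz, 12 Hz, 20 Hz}.

4 Hz, 8 Hz, 12 Hz, 20 Hz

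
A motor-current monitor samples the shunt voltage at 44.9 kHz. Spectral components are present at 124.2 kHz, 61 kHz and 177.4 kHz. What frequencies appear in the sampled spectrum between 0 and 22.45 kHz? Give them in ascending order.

2.2 kHz, 10.5 kHz, 16.1 kHz

fs/2 = 22.45 kHz.
124.2 kHz mod fs = 34.4 kHz.
34.4 kHz > fs/2 = 22.45 kHz, folds to fs − 34.4 kHz = 10.5 kHz.
61 kHz mod fs = 16.1 kHz.
16.1 kHz ≤ fs/2 = 22.45 kHz, appears at 16.1 kHz.
177.4 kHz mod fs = 42.7 kHz.
42.7 kHz > fs/2 = 22.45 kHz, folds to fs − 42.7 kHz = 2.2 kHz.
Distinct values: {2.2 kHz, 10.5 kHz, 16.1 kHz}.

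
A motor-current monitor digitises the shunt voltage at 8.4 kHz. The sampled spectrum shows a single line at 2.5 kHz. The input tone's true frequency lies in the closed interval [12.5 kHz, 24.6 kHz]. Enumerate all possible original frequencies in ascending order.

14.3 kHz, 19.3 kHz, 22.7 kHz

Frequencies that alias to 2.5 kHz are k·fs ± 2.5 kHz for integer k ≥ 0.
k=0: 2.5 kHz.
k=1: 5.9 kHz, 10.9 kHz.
k=2: 14.3 kHz, 19.3 kHz.
k=3: 22.7 kHz, 27.7 kHz.
k=4: 31.1 kHz, 36.1 kHz.
Within [12.5 kHz, 24.6 kHz]: 14.3 kHz, 19.3 kHz, 22.7 kHz.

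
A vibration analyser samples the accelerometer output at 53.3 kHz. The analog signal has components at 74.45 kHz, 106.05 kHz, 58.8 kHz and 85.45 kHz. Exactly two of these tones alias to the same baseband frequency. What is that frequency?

21.15 kHz

fs/2 = 26.65 kHz.
74.45 kHz mod fs = 21.15 kHz.
21.15 kHz ≤ fs/2 = 26.65 kHz, appears at 21.15 kHz.
106.05 kHz mod fs = 52.75 kHz.
52.75 kHz > fs/2 = 26.65 kHz, folds to fs − 52.75 kHz = 0.55 kHz.
58.8 kHz mod fs = 5.5 kHz.
5.5 kHz ≤ fs/2 = 26.65 kHz, appears at 5.5 kHz.
85.45 kHz mod fs = 32.15 kHz.
32.15 kHz > fs/2 = 26.65 kHz, folds to fs − 32.15 kHz = 21.15 kHz.
74.45 kHz and 85.45 kHz both map to 21.15 kHz.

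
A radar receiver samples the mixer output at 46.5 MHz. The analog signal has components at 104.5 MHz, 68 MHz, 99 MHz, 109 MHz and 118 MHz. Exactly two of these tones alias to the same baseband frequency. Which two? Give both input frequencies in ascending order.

68 MHz, 118 MHz

fs/2 = 23.25 MHz.
104.5 MHz mod fs = 11.5 MHz.
11.5 MHz ≤ fs/2 = 23.25 MHz, appears at 11.5 MHz.
68 MHz mod fs = 21.5 MHz.
21.5 MHz ≤ fs/2 = 23.25 MHz, appears at 21.5 MHz.
99 MHz mod fs = 6 MHz.
6 MHz ≤ fs/2 = 23.25 MHz, appears at 6 MHz.
109 MHz mod fs = 16 MHz.
16 MHz ≤ fs/2 = 23.25 MHz, appears at 16 MHz.
118 MHz mod fs = 25 MHz.
25 MHz > fs/2 = 23.25 MHz, folds to fs − 25 MHz = 21.5 MHz.
68 MHz and 118 MHz both map to 21.5 MHz.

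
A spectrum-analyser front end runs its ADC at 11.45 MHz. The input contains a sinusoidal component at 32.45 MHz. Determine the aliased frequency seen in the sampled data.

32.45 MHz mod fs = 9.55 MHz.
9.55 MHz > fs/2 = 5.725 MHz, folds to fs − 9.55 MHz = 1.9 MHz.

1.9 MHz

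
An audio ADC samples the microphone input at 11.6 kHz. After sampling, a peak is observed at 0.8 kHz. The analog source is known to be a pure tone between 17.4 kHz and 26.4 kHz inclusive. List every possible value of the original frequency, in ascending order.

22.4 kHz, 24 kHz

Frequencies that alias to 0.8 kHz are k·fs ± 0.8 kHz for integer k ≥ 0.
k=0: 0.8 kHz.
k=1: 10.8 kHz, 12.4 kHz.
k=2: 22.4 kHz, 24 kHz.
k=3: 34 kHz, 35.6 kHz.
Within [17.4 kHz, 26.4 kHz]: 22.4 kHz, 24 kHz.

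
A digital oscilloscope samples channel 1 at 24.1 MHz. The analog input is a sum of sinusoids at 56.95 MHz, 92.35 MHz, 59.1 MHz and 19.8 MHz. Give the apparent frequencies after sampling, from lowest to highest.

fs/2 = 12.05 MHz.
56.95 MHz mod fs = 8.75 MHz.
8.75 MHz ≤ fs/2 = 12.05 MHz, appears at 8.75 MHz.
92.35 MHz mod fs = 20.05 MHz.
20.05 MHz > fs/2 = 12.05 MHz, folds to fs − 20.05 MHz = 4.05 MHz.
59.1 MHz mod fs = 10.9 MHz.
10.9 MHz ≤ fs/2 = 12.05 MHz, appears at 10.9 MHz.
19.8 MHz > fs/2 = 12.05 MHz, folds to fs − 19.8 MHz = 4.3 MHz.
Distinct values: {4.05 MHz, 4.3 MHz, 8.75 MHz, 10.9 MHz}.

4.05 MHz, 4.3 MHz, 8.75 MHz, 10.9 MHz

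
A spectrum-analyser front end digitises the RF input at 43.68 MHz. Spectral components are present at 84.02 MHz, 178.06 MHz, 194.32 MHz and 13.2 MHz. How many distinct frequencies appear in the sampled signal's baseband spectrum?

3

fs/2 = 21.84 MHz.
84.02 MHz mod fs = 40.34 MHz.
40.34 MHz > fs/2 = 21.84 MHz, folds to fs − 40.34 MHz = 3.34 MHz.
178.06 MHz mod fs = 3.34 MHz.
3.34 MHz ≤ fs/2 = 21.84 MHz, appears at 3.34 MHz.
194.32 MHz mod fs = 19.6 MHz.
19.6 MHz ≤ fs/2 = 21.84 MHz, appears at 19.6 MHz.
13.2 MHz ≤ fs/2 = 21.84 MHz, passes unchanged.
Distinct values: {3.34 MHz, 13.2 MHz, 19.6 MHz} → 3.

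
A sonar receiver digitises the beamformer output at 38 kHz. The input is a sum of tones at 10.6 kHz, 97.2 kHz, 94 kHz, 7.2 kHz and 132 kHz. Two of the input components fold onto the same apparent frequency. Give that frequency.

fs/2 = 19 kHz.
10.6 kHz ≤ fs/2 = 19 kHz, passes unchanged.
97.2 kHz mod fs = 21.2 kHz.
21.2 kHz > fs/2 = 19 kHz, folds to fs − 21.2 kHz = 16.8 kHz.
94 kHz mod fs = 18 kHz.
18 kHz ≤ fs/2 = 19 kHz, appears at 18 kHz.
7.2 kHz ≤ fs/2 = 19 kHz, passes unchanged.
132 kHz mod fs = 18 kHz.
18 kHz ≤ fs/2 = 19 kHz, appears at 18 kHz.
94 kHz and 132 kHz both map to 18 kHz.

18 kHz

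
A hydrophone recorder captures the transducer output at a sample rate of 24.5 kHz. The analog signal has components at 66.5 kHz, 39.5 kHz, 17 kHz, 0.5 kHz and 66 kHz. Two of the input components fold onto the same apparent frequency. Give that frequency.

fs/2 = 12.25 kHz.
66.5 kHz mod fs = 17.5 kHz.
17.5 kHz > fs/2 = 12.25 kHz, folds to fs − 17.5 kHz = 7 kHz.
39.5 kHz mod fs = 15 kHz.
15 kHz > fs/2 = 12.25 kHz, folds to fs − 15 kHz = 9.5 kHz.
17 kHz > fs/2 = 12.25 kHz, folds to fs − 17 kHz = 7.5 kHz.
0.5 kHz ≤ fs/2 = 12.25 kHz, passes unchanged.
66 kHz mod fs = 17 kHz.
17 kHz > fs/2 = 12.25 kHz, folds to fs − 17 kHz = 7.5 kHz.
17 kHz and 66 kHz both map to 7.5 kHz.

7.5 kHz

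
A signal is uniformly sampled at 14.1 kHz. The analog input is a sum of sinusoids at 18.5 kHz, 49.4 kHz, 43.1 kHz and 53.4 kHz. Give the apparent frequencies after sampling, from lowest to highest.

0.8 kHz, 3 kHz, 4.4 kHz, 7 kHz

fs/2 = 7.05 kHz.
18.5 kHz mod fs = 4.4 kHz.
4.4 kHz ≤ fs/2 = 7.05 kHz, appears at 4.4 kHz.
49.4 kHz mod fs = 7.1 kHz.
7.1 kHz > fs/2 = 7.05 kHz, folds to fs − 7.1 kHz = 7 kHz.
43.1 kHz mod fs = 0.8 kHz.
0.8 kHz ≤ fs/2 = 7.05 kHz, appears at 0.8 kHz.
53.4 kHz mod fs = 11.1 kHz.
11.1 kHz > fs/2 = 7.05 kHz, folds to fs − 11.1 kHz = 3 kHz.
Distinct values: {0.8 kHz, 3 kHz, 4.4 kHz, 7 kHz}.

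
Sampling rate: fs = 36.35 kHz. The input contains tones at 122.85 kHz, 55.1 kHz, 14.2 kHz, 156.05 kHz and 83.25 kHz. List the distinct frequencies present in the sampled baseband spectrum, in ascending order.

10.55 kHz, 10.65 kHz, 13.8 kHz, 14.2 kHz, 17.6 kHz

fs/2 = 18.175 kHz.
122.85 kHz mod fs = 13.8 kHz.
13.8 kHz ≤ fs/2 = 18.175 kHz, appears at 13.8 kHz.
55.1 kHz mod fs = 18.75 kHz.
18.75 kHz > fs/2 = 18.175 kHz, folds to fs − 18.75 kHz = 17.6 kHz.
14.2 kHz ≤ fs/2 = 18.175 kHz, passes unchanged.
156.05 kHz mod fs = 10.65 kHz.
10.65 kHz ≤ fs/2 = 18.175 kHz, appears at 10.65 kHz.
83.25 kHz mod fs = 10.55 kHz.
10.55 kHz ≤ fs/2 = 18.175 kHz, appears at 10.55 kHz.
Distinct values: {10.55 kHz, 10.65 kHz, 13.8 kHz, 14.2 kHz, 17.6 kHz}.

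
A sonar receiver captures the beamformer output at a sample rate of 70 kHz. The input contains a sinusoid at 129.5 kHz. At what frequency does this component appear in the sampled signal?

129.5 kHz mod fs = 59.5 kHz.
59.5 kHz > fs/2 = 35 kHz, folds to fs − 59.5 kHz = 10.5 kHz.

10.5 kHz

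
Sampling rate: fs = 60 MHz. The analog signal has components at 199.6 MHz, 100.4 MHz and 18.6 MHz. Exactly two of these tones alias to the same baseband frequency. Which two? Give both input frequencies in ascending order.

100.4 MHz, 199.6 MHz

fs/2 = 30 MHz.
199.6 MHz mod fs = 19.6 MHz.
19.6 MHz ≤ fs/2 = 30 MHz, appears at 19.6 MHz.
100.4 MHz mod fs = 40.4 MHz.
40.4 MHz > fs/2 = 30 MHz, folds to fs − 40.4 MHz = 19.6 MHz.
18.6 MHz ≤ fs/2 = 30 MHz, passes unchanged.
100.4 MHz and 199.6 MHz both map to 19.6 MHz.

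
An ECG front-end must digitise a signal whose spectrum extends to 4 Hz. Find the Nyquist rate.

8 Hz

Nyquist rate = 2 × 4 Hz = 8 Hz.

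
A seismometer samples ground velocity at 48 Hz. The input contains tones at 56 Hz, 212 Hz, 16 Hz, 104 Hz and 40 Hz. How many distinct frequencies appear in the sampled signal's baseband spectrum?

fs/2 = 24 Hz.
56 Hz mod fs = 8 Hz.
8 Hz ≤ fs/2 = 24 Hz, appears at 8 Hz.
212 Hz mod fs = 20 Hz.
20 Hz ≤ fs/2 = 24 Hz, appears at 20 Hz.
16 Hz ≤ fs/2 = 24 Hz, passes unchanged.
104 Hz mod fs = 8 Hz.
8 Hz ≤ fs/2 = 24 Hz, appears at 8 Hz.
40 Hz > fs/2 = 24 Hz, folds to fs − 40 Hz = 8 Hz.
Distinct values: {8 Hz, 16 Hz, 20 Hz} → 3.

3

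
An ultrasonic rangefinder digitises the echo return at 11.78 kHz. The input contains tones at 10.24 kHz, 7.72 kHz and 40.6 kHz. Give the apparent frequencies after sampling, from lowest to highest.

fs/2 = 5.89 kHz.
10.24 kHz > fs/2 = 5.89 kHz, folds to fs − 10.24 kHz = 1.54 kHz.
7.72 kHz > fs/2 = 5.89 kHz, folds to fs − 7.72 kHz = 4.06 kHz.
40.6 kHz mod fs = 5.26 kHz.
5.26 kHz ≤ fs/2 = 5.89 kHz, appears at 5.26 kHz.
Distinct values: {1.54 kHz, 4.06 kHz, 5.26 kHz}.

1.54 kHz, 4.06 kHz, 5.26 kHz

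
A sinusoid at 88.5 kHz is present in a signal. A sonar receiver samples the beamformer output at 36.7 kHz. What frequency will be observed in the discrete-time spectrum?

15.1 kHz

88.5 kHz mod fs = 15.1 kHz.
15.1 kHz ≤ fs/2 = 18.35 kHz, appears at 15.1 kHz.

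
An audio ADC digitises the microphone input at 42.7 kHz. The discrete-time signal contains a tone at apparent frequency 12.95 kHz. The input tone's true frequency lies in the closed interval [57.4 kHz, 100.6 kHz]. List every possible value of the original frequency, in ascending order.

Frequencies that alias to 12.95 kHz are k·fs ± 12.95 kHz for integer k ≥ 0.
k=0: 12.95 kHz.
k=1: 29.75 kHz, 55.65 kHz.
k=2: 72.45 kHz, 98.35 kHz.
k=3: 115.15 kHz, 141.05 kHz.
Within [57.4 kHz, 100.6 kHz]: 72.45 kHz, 98.35 kHz.

72.45 kHz, 98.35 kHz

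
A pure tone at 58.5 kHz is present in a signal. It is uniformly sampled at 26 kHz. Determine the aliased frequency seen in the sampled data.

6.5 kHz

58.5 kHz mod fs = 6.5 kHz.
6.5 kHz ≤ fs/2 = 13 kHz, appears at 6.5 kHz.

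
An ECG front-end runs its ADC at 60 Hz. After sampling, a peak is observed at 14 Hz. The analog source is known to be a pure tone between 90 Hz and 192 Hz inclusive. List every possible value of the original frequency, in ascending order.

Frequencies that alias to 14 Hz are k·fs ± 14 Hz for integer k ≥ 0.
k=0: 14 Hz.
k=1: 46 Hz, 74 Hz.
k=2: 106 Hz, 134 Hz.
k=3: 166 Hz, 194 Hz.
k=4: 226 Hz, 254 Hz.
Within [90 Hz, 192 Hz]: 106 Hz, 134 Hz, 166 Hz.

106 Hz, 134 Hz, 166 Hz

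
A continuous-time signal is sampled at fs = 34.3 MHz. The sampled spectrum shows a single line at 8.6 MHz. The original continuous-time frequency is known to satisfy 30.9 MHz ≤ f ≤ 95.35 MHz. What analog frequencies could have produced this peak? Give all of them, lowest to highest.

Frequencies that alias to 8.6 MHz are k·fs ± 8.6 MHz for integer k ≥ 0.
k=0: 8.6 MHz.
k=1: 25.7 MHz, 42.9 MHz.
k=2: 60 MHz, 77.2 MHz.
k=3: 94.3 MHz, 111.5 MHz.
k=4: 128.6 MHz, 145.8 MHz.
Within [30.9 MHz, 95.35 MHz]: 42.9 MHz, 60 MHz, 77.2 MHz, 94.3 MHz.

42.9 MHz, 60 MHz, 77.2 MHz, 94.3 MHz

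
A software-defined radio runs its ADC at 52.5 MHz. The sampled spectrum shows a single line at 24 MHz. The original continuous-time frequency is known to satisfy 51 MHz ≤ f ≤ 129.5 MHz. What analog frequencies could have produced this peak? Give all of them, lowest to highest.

Frequencies that alias to 24 MHz are k·fs ± 24 MHz for integer k ≥ 0.
k=0: 24 MHz.
k=1: 28.5 MHz, 76.5 MHz.
k=2: 81 MHz, 129 MHz.
k=3: 133.5 MHz, 181.5 MHz.
Within [51 MHz, 129.5 MHz]: 76.5 MHz, 81 MHz, 129 MHz.

76.5 MHz, 81 MHz, 129 MHz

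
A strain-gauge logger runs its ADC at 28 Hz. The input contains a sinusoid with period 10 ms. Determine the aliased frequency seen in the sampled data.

12 Hz

T = 10 ms → f = 1/T = 100 Hz.
100 Hz mod fs = 16 Hz.
16 Hz > fs/2 = 14 Hz, folds to fs − 16 Hz = 12 Hz.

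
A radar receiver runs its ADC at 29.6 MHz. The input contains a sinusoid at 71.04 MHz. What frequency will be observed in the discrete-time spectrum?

71.04 MHz mod fs = 11.84 MHz.
11.84 MHz ≤ fs/2 = 14.8 MHz, appears at 11.84 MHz.

11.84 MHz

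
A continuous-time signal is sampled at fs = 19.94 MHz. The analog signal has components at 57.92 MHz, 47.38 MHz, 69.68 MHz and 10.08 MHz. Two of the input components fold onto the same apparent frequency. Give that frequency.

fs/2 = 9.97 MHz.
57.92 MHz mod fs = 18.04 MHz.
18.04 MHz > fs/2 = 9.97 MHz, folds to fs − 18.04 MHz = 1.9 MHz.
47.38 MHz mod fs = 7.5 MHz.
7.5 MHz ≤ fs/2 = 9.97 MHz, appears at 7.5 MHz.
69.68 MHz mod fs = 9.86 MHz.
9.86 MHz ≤ fs/2 = 9.97 MHz, appears at 9.86 MHz.
10.08 MHz > fs/2 = 9.97 MHz, folds to fs − 10.08 MHz = 9.86 MHz.
10.08 MHz and 69.68 MHz both map to 9.86 MHz.

9.86 MHz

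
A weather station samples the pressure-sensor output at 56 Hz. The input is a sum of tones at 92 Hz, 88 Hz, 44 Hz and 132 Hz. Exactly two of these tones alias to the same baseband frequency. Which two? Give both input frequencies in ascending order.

92 Hz, 132 Hz

fs/2 = 28 Hz.
92 Hz mod fs = 36 Hz.
36 Hz > fs/2 = 28 Hz, folds to fs − 36 Hz = 20 Hz.
88 Hz mod fs = 32 Hz.
32 Hz > fs/2 = 28 Hz, folds to fs − 32 Hz = 24 Hz.
44 Hz > fs/2 = 28 Hz, folds to fs − 44 Hz = 12 Hz.
132 Hz mod fs = 20 Hz.
20 Hz ≤ fs/2 = 28 Hz, appears at 20 Hz.
92 Hz and 132 Hz both map to 20 Hz.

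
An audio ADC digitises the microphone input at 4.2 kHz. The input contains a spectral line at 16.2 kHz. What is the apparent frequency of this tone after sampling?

16.2 kHz mod fs = 3.6 kHz.
3.6 kHz > fs/2 = 2.1 kHz, folds to fs − 3.6 kHz = 0.6 kHz.

0.6 kHz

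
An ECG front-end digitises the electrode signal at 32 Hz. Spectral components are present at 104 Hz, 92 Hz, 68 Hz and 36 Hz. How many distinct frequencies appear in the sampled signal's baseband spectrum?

2

fs/2 = 16 Hz.
104 Hz mod fs = 8 Hz.
8 Hz ≤ fs/2 = 16 Hz, appears at 8 Hz.
92 Hz mod fs = 28 Hz.
28 Hz > fs/2 = 16 Hz, folds to fs − 28 Hz = 4 Hz.
68 Hz mod fs = 4 Hz.
4 Hz ≤ fs/2 = 16 Hz, appears at 4 Hz.
36 Hz mod fs = 4 Hz.
4 Hz ≤ fs/2 = 16 Hz, appears at 4 Hz.
Distinct values: {4 Hz, 8 Hz} → 2.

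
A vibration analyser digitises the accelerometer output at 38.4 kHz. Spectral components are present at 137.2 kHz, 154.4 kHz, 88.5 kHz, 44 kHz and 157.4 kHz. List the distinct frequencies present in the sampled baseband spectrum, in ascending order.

fs/2 = 19.2 kHz.
137.2 kHz mod fs = 22 kHz.
22 kHz > fs/2 = 19.2 kHz, folds to fs − 22 kHz = 16.4 kHz.
154.4 kHz mod fs = 0.8 kHz.
0.8 kHz ≤ fs/2 = 19.2 kHz, appears at 0.8 kHz.
88.5 kHz mod fs = 11.7 kHz.
11.7 kHz ≤ fs/2 = 19.2 kHz, appears at 11.7 kHz.
44 kHz mod fs = 5.6 kHz.
5.6 kHz ≤ fs/2 = 19.2 kHz, appears at 5.6 kHz.
157.4 kHz mod fs = 3.8 kHz.
3.8 kHz ≤ fs/2 = 19.2 kHz, appears at 3.8 kHz.
Distinct values: {0.8 kHz, 3.8 kHz, 5.6 kHz, 11.7 kHz, 16.4 kHz}.

0.8 kHz, 3.8 kHz, 5.6 kHz, 11.7 kHz, 16.4 kHz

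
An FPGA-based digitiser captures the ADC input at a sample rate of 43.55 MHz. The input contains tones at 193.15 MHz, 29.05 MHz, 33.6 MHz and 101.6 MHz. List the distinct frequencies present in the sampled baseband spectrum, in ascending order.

9.95 MHz, 14.5 MHz, 18.95 MHz

fs/2 = 21.775 MHz.
193.15 MHz mod fs = 18.95 MHz.
18.95 MHz ≤ fs/2 = 21.775 MHz, appears at 18.95 MHz.
29.05 MHz > fs/2 = 21.775 MHz, folds to fs − 29.05 MHz = 14.5 MHz.
33.6 MHz > fs/2 = 21.775 MHz, folds to fs − 33.6 MHz = 9.95 MHz.
101.6 MHz mod fs = 14.5 MHz.
14.5 MHz ≤ fs/2 = 21.775 MHz, appears at 14.5 MHz.
Distinct values: {9.95 MHz, 14.5 MHz, 18.95 MHz}.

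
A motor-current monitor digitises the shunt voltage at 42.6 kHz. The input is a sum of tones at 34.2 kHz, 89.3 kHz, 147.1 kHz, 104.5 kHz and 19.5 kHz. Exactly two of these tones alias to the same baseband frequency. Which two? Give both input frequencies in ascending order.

104.5 kHz, 147.1 kHz

fs/2 = 21.3 kHz.
34.2 kHz > fs/2 = 21.3 kHz, folds to fs − 34.2 kHz = 8.4 kHz.
89.3 kHz mod fs = 4.1 kHz.
4.1 kHz ≤ fs/2 = 21.3 kHz, appears at 4.1 kHz.
147.1 kHz mod fs = 19.3 kHz.
19.3 kHz ≤ fs/2 = 21.3 kHz, appears at 19.3 kHz.
104.5 kHz mod fs = 19.3 kHz.
19.3 kHz ≤ fs/2 = 21.3 kHz, appears at 19.3 kHz.
19.5 kHz ≤ fs/2 = 21.3 kHz, passes unchanged.
104.5 kHz and 147.1 kHz both map to 19.3 kHz.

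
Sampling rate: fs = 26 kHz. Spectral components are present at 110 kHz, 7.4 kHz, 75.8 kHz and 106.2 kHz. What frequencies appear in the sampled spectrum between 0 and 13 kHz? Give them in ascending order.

2.2 kHz, 6 kHz, 7.4 kHz

fs/2 = 13 kHz.
110 kHz mod fs = 6 kHz.
6 kHz ≤ fs/2 = 13 kHz, appears at 6 kHz.
7.4 kHz ≤ fs/2 = 13 kHz, passes unchanged.
75.8 kHz mod fs = 23.8 kHz.
23.8 kHz > fs/2 = 13 kHz, folds to fs − 23.8 kHz = 2.2 kHz.
106.2 kHz mod fs = 2.2 kHz.
2.2 kHz ≤ fs/2 = 13 kHz, appears at 2.2 kHz.
Distinct values: {2.2 kHz, 6 kHz, 7.4 kHz}.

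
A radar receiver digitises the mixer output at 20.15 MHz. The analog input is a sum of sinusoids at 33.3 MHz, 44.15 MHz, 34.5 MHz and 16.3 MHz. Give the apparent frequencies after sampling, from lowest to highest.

3.85 MHz, 5.8 MHz, 7 MHz

fs/2 = 10.075 MHz.
33.3 MHz mod fs = 13.15 MHz.
13.15 MHz > fs/2 = 10.075 MHz, folds to fs − 13.15 MHz = 7 MHz.
44.15 MHz mod fs = 3.85 MHz.
3.85 MHz ≤ fs/2 = 10.075 MHz, appears at 3.85 MHz.
34.5 MHz mod fs = 14.35 MHz.
14.35 MHz > fs/2 = 10.075 MHz, folds to fs − 14.35 MHz = 5.8 MHz.
16.3 MHz > fs/2 = 10.075 MHz, folds to fs − 16.3 MHz = 3.85 MHz.
Distinct values: {3.85 MHz, 5.8 MHz, 7 MHz}.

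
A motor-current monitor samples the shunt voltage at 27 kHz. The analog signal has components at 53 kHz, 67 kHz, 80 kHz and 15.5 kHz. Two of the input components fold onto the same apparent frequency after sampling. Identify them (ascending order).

fs/2 = 13.5 kHz.
53 kHz mod fs = 26 kHz.
26 kHz > fs/2 = 13.5 kHz, folds to fs − 26 kHz = 1 kHz.
67 kHz mod fs = 13 kHz.
13 kHz ≤ fs/2 = 13.5 kHz, appears at 13 kHz.
80 kHz mod fs = 26 kHz.
26 kHz > fs/2 = 13.5 kHz, folds to fs − 26 kHz = 1 kHz.
15.5 kHz > fs/2 = 13.5 kHz, folds to fs − 15.5 kHz = 11.5 kHz.
53 kHz and 80 kHz both map to 1 kHz.

53 kHz, 80 kHz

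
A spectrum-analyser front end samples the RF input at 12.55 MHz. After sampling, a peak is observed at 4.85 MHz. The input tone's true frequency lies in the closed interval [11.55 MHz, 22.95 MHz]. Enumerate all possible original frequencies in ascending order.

17.4 MHz, 20.25 MHz

Frequencies that alias to 4.85 MHz are k·fs ± 4.85 MHz for integer k ≥ 0.
k=0: 4.85 MHz.
k=1: 7.7 MHz, 17.4 MHz.
k=2: 20.25 MHz, 29.95 MHz.
k=3: 32.8 MHz, 42.5 MHz.
Within [11.55 MHz, 22.95 MHz]: 17.4 MHz, 20.25 MHz.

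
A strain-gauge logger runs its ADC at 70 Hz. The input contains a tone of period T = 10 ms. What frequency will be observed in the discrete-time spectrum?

T = 10 ms → f = 1/T = 100 Hz.
100 Hz mod fs = 30 Hz.
30 Hz ≤ fs/2 = 35 Hz, appears at 30 Hz.

30 Hz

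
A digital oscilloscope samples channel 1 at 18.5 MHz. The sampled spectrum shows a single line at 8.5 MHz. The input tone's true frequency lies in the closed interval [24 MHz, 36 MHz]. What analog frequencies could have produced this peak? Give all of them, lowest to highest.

Frequencies that alias to 8.5 MHz are k·fs ± 8.5 MHz for integer k ≥ 0.
k=0: 8.5 MHz.
k=1: 10 MHz, 27 MHz.
k=2: 28.5 MHz, 45.5 MHz.
k=3: 47 MHz, 64 MHz.
Within [24 MHz, 36 MHz]: 27 MHz, 28.5 MHz.

27 MHz, 28.5 MHz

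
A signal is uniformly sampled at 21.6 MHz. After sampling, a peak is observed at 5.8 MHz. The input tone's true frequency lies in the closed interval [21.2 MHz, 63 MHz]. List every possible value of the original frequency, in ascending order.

27.4 MHz, 37.4 MHz, 49 MHz, 59 MHz

Frequencies that alias to 5.8 MHz are k·fs ± 5.8 MHz for integer k ≥ 0.
k=0: 5.8 MHz.
k=1: 15.8 MHz, 27.4 MHz.
k=2: 37.4 MHz, 49 MHz.
k=3: 59 MHz, 70.6 MHz.
k=4: 80.6 MHz, 92.2 MHz.
Within [21.2 MHz, 63 MHz]: 27.4 MHz, 37.4 MHz, 49 MHz, 59 MHz.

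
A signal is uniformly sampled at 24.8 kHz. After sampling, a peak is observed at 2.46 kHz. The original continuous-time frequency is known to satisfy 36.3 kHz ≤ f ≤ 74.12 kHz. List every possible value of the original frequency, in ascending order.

47.14 kHz, 52.06 kHz, 71.94 kHz

Frequencies that alias to 2.46 kHz are k·fs ± 2.46 kHz for integer k ≥ 0.
k=0: 2.46 kHz.
k=1: 22.34 kHz, 27.26 kHz.
k=2: 47.14 kHz, 52.06 kHz.
k=3: 71.94 kHz, 76.86 kHz.
k=4: 96.74 kHz, 101.66 kHz.
Within [36.3 kHz, 74.12 kHz]: 47.14 kHz, 52.06 kHz, 71.94 kHz.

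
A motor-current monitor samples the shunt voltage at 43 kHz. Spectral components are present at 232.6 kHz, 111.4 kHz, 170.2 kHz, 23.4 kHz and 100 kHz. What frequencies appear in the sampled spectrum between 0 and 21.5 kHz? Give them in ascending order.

fs/2 = 21.5 kHz.
232.6 kHz mod fs = 17.6 kHz.
17.6 kHz ≤ fs/2 = 21.5 kHz, appears at 17.6 kHz.
111.4 kHz mod fs = 25.4 kHz.
25.4 kHz > fs/2 = 21.5 kHz, folds to fs − 25.4 kHz = 17.6 kHz.
170.2 kHz mod fs = 41.2 kHz.
41.2 kHz > fs/2 = 21.5 kHz, folds to fs − 41.2 kHz = 1.8 kHz.
23.4 kHz > fs/2 = 21.5 kHz, folds to fs − 23.4 kHz = 19.6 kHz.
100 kHz mod fs = 14 kHz.
14 kHz ≤ fs/2 = 21.5 kHz, appears at 14 kHz.
Distinct values: {1.8 kHz, 14 kHz, 17.6 kHz, 19.6 kHz}.

1.8 kHz, 14 kHz, 17.6 kHz, 19.6 kHz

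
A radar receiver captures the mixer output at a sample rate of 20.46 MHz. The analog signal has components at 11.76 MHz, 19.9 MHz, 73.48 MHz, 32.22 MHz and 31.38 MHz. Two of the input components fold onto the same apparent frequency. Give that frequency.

8.7 MHz

fs/2 = 10.23 MHz.
11.76 MHz > fs/2 = 10.23 MHz, folds to fs − 11.76 MHz = 8.7 MHz.
19.9 MHz > fs/2 = 10.23 MHz, folds to fs − 19.9 MHz = 0.56 MHz.
73.48 MHz mod fs = 12.1 MHz.
12.1 MHz > fs/2 = 10.23 MHz, folds to fs − 12.1 MHz = 8.36 MHz.
32.22 MHz mod fs = 11.76 MHz.
11.76 MHz > fs/2 = 10.23 MHz, folds to fs − 11.76 MHz = 8.7 MHz.
31.38 MHz mod fs = 10.92 MHz.
10.92 MHz > fs/2 = 10.23 MHz, folds to fs − 10.92 MHz = 9.54 MHz.
11.76 MHz and 32.22 MHz both map to 8.7 MHz.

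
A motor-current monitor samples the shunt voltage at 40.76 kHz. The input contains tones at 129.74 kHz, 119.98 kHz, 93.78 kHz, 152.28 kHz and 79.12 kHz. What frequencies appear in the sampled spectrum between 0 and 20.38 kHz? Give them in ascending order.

2.3 kHz, 2.4 kHz, 7.46 kHz, 10.76 kHz, 12.26 kHz

fs/2 = 20.38 kHz.
129.74 kHz mod fs = 7.46 kHz.
7.46 kHz ≤ fs/2 = 20.38 kHz, appears at 7.46 kHz.
119.98 kHz mod fs = 38.46 kHz.
38.46 kHz > fs/2 = 20.38 kHz, folds to fs − 38.46 kHz = 2.3 kHz.
93.78 kHz mod fs = 12.26 kHz.
12.26 kHz ≤ fs/2 = 20.38 kHz, appears at 12.26 kHz.
152.28 kHz mod fs = 30 kHz.
30 kHz > fs/2 = 20.38 kHz, folds to fs − 30 kHz = 10.76 kHz.
79.12 kHz mod fs = 38.36 kHz.
38.36 kHz > fs/2 = 20.38 kHz, folds to fs − 38.36 kHz = 2.4 kHz.
Distinct values: {2.3 kHz, 2.4 kHz, 7.46 kHz, 10.76 kHz, 12.26 kHz}.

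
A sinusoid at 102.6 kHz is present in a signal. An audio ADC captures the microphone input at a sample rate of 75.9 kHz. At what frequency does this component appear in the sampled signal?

26.7 kHz

102.6 kHz mod fs = 26.7 kHz.
26.7 kHz ≤ fs/2 = 37.95 kHz, appears at 26.7 kHz.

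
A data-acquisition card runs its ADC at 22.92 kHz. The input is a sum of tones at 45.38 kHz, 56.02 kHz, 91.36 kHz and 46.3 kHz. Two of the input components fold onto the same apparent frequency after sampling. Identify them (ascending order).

fs/2 = 11.46 kHz.
45.38 kHz mod fs = 22.46 kHz.
22.46 kHz > fs/2 = 11.46 kHz, folds to fs − 22.46 kHz = 0.46 kHz.
56.02 kHz mod fs = 10.18 kHz.
10.18 kHz ≤ fs/2 = 11.46 kHz, appears at 10.18 kHz.
91.36 kHz mod fs = 22.6 kHz.
22.6 kHz > fs/2 = 11.46 kHz, folds to fs − 22.6 kHz = 0.32 kHz.
46.3 kHz mod fs = 0.46 kHz.
0.46 kHz ≤ fs/2 = 11.46 kHz, appears at 0.46 kHz.
45.38 kHz and 46.3 kHz both map to 0.46 kHz.

45.38 kHz, 46.3 kHz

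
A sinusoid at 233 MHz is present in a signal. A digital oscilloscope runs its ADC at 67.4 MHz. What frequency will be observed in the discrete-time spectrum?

233 MHz mod fs = 30.8 MHz.
30.8 MHz ≤ fs/2 = 33.7 MHz, appears at 30.8 MHz.

30.8 MHz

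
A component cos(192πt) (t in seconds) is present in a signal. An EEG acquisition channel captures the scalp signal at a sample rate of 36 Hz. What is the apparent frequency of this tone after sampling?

ω = 192π rad/s → f = ω/(2π) = 96 Hz.
96 Hz mod fs = 24 Hz.
24 Hz > fs/2 = 18 Hz, folds to fs − 24 Hz = 12 Hz.

12 Hz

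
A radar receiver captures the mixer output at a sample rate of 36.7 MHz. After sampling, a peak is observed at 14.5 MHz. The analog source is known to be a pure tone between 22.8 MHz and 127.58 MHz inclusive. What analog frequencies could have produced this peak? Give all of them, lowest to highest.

51.2 MHz, 58.9 MHz, 87.9 MHz, 95.6 MHz, 124.6 MHz

Frequencies that alias to 14.5 MHz are k·fs ± 14.5 MHz for integer k ≥ 0.
k=0: 14.5 MHz.
k=1: 22.2 MHz, 51.2 MHz.
k=2: 58.9 MHz, 87.9 MHz.
k=3: 95.6 MHz, 124.6 MHz.
k=4: 132.3 MHz, 161.3 MHz.
Within [22.8 MHz, 127.58 MHz]: 51.2 MHz, 58.9 MHz, 87.9 MHz, 95.6 MHz, 124.6 MHz.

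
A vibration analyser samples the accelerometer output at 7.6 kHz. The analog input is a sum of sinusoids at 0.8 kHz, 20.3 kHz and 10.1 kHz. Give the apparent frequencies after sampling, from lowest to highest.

fs/2 = 3.8 kHz.
0.8 kHz ≤ fs/2 = 3.8 kHz, passes unchanged.
20.3 kHz mod fs = 5.1 kHz.
5.1 kHz > fs/2 = 3.8 kHz, folds to fs − 5.1 kHz = 2.5 kHz.
10.1 kHz mod fs = 2.5 kHz.
2.5 kHz ≤ fs/2 = 3.8 kHz, appears at 2.5 kHz.
Distinct values: {0.8 kHz, 2.5 kHz}.

0.8 kHz, 2.5 kHz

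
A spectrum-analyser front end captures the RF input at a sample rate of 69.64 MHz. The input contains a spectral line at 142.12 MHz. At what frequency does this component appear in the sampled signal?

2.84 MHz

142.12 MHz mod fs = 2.84 MHz.
2.84 MHz ≤ fs/2 = 34.82 MHz, appears at 2.84 MHz.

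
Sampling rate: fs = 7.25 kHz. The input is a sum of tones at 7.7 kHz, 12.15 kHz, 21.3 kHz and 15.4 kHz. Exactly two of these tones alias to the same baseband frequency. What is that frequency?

fs/2 = 3.625 kHz.
7.7 kHz mod fs = 0.45 kHz.
0.45 kHz ≤ fs/2 = 3.625 kHz, appears at 0.45 kHz.
12.15 kHz mod fs = 4.9 kHz.
4.9 kHz > fs/2 = 3.625 kHz, folds to fs − 4.9 kHz = 2.35 kHz.
21.3 kHz mod fs = 6.8 kHz.
6.8 kHz > fs/2 = 3.625 kHz, folds to fs − 6.8 kHz = 0.45 kHz.
15.4 kHz mod fs = 0.9 kHz.
0.9 kHz ≤ fs/2 = 3.625 kHz, appears at 0.9 kHz.
7.7 kHz and 21.3 kHz both map to 0.45 kHz.

0.45 kHz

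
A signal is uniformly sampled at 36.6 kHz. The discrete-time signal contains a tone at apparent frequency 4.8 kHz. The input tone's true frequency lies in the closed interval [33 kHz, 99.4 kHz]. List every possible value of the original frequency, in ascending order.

Frequencies that alias to 4.8 kHz are k·fs ± 4.8 kHz for integer k ≥ 0.
k=0: 4.8 kHz.
k=1: 31.8 kHz, 41.4 kHz.
k=2: 68.4 kHz, 78 kHz.
k=3: 105 kHz, 114.6 kHz.
Within [33 kHz, 99.4 kHz]: 41.4 kHz, 68.4 kHz, 78 kHz.

41.4 kHz, 68.4 kHz, 78 kHz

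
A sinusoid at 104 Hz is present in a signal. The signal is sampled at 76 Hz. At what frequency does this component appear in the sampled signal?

104 Hz mod fs = 28 Hz.
28 Hz ≤ fs/2 = 38 Hz, appears at 28 Hz.

28 Hz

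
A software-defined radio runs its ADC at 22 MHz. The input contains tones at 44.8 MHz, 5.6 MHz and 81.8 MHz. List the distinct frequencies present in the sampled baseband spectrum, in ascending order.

fs/2 = 11 MHz.
44.8 MHz mod fs = 0.8 MHz.
0.8 MHz ≤ fs/2 = 11 MHz, appears at 0.8 MHz.
5.6 MHz ≤ fs/2 = 11 MHz, passes unchanged.
81.8 MHz mod fs = 15.8 MHz.
15.8 MHz > fs/2 = 11 MHz, folds to fs − 15.8 MHz = 6.2 MHz.
Distinct values: {0.8 MHz, 5.6 MHz, 6.2 MHz}.

0.8 MHz, 5.6 MHz, 6.2 MHz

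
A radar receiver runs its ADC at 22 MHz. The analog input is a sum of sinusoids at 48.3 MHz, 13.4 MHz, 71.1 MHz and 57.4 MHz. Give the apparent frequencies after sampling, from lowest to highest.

4.3 MHz, 5.1 MHz, 8.6 MHz

fs/2 = 11 MHz.
48.3 MHz mod fs = 4.3 MHz.
4.3 MHz ≤ fs/2 = 11 MHz, appears at 4.3 MHz.
13.4 MHz > fs/2 = 11 MHz, folds to fs − 13.4 MHz = 8.6 MHz.
71.1 MHz mod fs = 5.1 MHz.
5.1 MHz ≤ fs/2 = 11 MHz, appears at 5.1 MHz.
57.4 MHz mod fs = 13.4 MHz.
13.4 MHz > fs/2 = 11 MHz, folds to fs − 13.4 MHz = 8.6 MHz.
Distinct values: {4.3 MHz, 5.1 MHz, 8.6 MHz}.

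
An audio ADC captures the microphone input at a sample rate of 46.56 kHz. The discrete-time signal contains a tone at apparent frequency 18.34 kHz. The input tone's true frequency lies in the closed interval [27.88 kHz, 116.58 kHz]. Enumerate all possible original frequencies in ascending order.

Frequencies that alias to 18.34 kHz are k·fs ± 18.34 kHz for integer k ≥ 0.
k=0: 18.34 kHz.
k=1: 28.22 kHz, 64.9 kHz.
k=2: 74.78 kHz, 111.46 kHz.
k=3: 121.34 kHz, 158.02 kHz.
Within [27.88 kHz, 116.58 kHz]: 28.22 kHz, 64.9 kHz, 74.78 kHz, 111.46 kHz.

28.22 kHz, 64.9 kHz, 74.78 kHz, 111.46 kHz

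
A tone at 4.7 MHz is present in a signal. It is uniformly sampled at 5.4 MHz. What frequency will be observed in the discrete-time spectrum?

0.7 MHz

4.7 MHz > fs/2 = 2.7 MHz, folds to fs − 4.7 MHz = 0.7 MHz.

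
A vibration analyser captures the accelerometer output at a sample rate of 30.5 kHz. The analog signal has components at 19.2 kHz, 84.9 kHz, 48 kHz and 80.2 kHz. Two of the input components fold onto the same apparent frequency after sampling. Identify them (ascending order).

fs/2 = 15.25 kHz.
19.2 kHz > fs/2 = 15.25 kHz, folds to fs − 19.2 kHz = 11.3 kHz.
84.9 kHz mod fs = 23.9 kHz.
23.9 kHz > fs/2 = 15.25 kHz, folds to fs − 23.9 kHz = 6.6 kHz.
48 kHz mod fs = 17.5 kHz.
17.5 kHz > fs/2 = 15.25 kHz, folds to fs − 17.5 kHz = 13 kHz.
80.2 kHz mod fs = 19.2 kHz.
19.2 kHz > fs/2 = 15.25 kHz, folds to fs − 19.2 kHz = 11.3 kHz.
19.2 kHz and 80.2 kHz both map to 11.3 kHz.

19.2 kHz, 80.2 kHz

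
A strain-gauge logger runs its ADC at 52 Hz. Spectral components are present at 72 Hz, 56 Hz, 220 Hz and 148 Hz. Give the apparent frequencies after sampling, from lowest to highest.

4 Hz, 8 Hz, 12 Hz, 20 Hz

fs/2 = 26 Hz.
72 Hz mod fs = 20 Hz.
20 Hz ≤ fs/2 = 26 Hz, appears at 20 Hz.
56 Hz mod fs = 4 Hz.
4 Hz ≤ fs/2 = 26 Hz, appears at 4 Hz.
220 Hz mod fs = 12 Hz.
12 Hz ≤ fs/2 = 26 Hz, appears at 12 Hz.
148 Hz mod fs = 44 Hz.
44 Hz > fs/2 = 26 Hz, folds to fs − 44 Hz = 8 Hz.
Distinct values: {4 Hz, 8 Hz, 12 Hz, 20 Hz}.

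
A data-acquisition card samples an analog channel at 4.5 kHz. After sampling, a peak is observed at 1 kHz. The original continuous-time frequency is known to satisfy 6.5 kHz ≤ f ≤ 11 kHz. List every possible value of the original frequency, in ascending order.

8 kHz, 10 kHz

Frequencies that alias to 1 kHz are k·fs ± 1 kHz for integer k ≥ 0.
k=0: 1 kHz.
k=1: 3.5 kHz, 5.5 kHz.
k=2: 8 kHz, 10 kHz.
k=3: 12.5 kHz, 14.5 kHz.
Within [6.5 kHz, 11 kHz]: 8 kHz, 10 kHz.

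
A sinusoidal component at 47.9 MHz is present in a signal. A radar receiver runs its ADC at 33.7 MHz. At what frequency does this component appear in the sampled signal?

47.9 MHz mod fs = 14.2 MHz.
14.2 MHz ≤ fs/2 = 16.85 MHz, appears at 14.2 MHz.

14.2 MHz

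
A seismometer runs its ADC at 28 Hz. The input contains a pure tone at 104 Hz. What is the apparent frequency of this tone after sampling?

104 Hz mod fs = 20 Hz.
20 Hz > fs/2 = 14 Hz, folds to fs − 20 Hz = 8 Hz.

8 Hz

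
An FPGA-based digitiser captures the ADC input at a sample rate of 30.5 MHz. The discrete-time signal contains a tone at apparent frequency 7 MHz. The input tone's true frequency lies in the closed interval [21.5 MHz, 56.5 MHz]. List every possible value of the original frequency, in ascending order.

Frequencies that alias to 7 MHz are k·fs ± 7 MHz for integer k ≥ 0.
k=0: 7 MHz.
k=1: 23.5 MHz, 37.5 MHz.
k=2: 54 MHz, 68 MHz.
k=3: 84.5 MHz, 98.5 MHz.
Within [21.5 MHz, 56.5 MHz]: 23.5 MHz, 37.5 MHz, 54 MHz.

23.5 MHz, 37.5 MHz, 54 MHz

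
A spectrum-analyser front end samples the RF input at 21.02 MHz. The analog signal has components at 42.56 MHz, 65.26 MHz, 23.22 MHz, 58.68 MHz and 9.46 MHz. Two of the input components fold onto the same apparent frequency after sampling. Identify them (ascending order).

fs/2 = 10.51 MHz.
42.56 MHz mod fs = 0.52 MHz.
0.52 MHz ≤ fs/2 = 10.51 MHz, appears at 0.52 MHz.
65.26 MHz mod fs = 2.2 MHz.
2.2 MHz ≤ fs/2 = 10.51 MHz, appears at 2.2 MHz.
23.22 MHz mod fs = 2.2 MHz.
2.2 MHz ≤ fs/2 = 10.51 MHz, appears at 2.2 MHz.
58.68 MHz mod fs = 16.64 MHz.
16.64 MHz > fs/2 = 10.51 MHz, folds to fs − 16.64 MHz = 4.38 MHz.
9.46 MHz ≤ fs/2 = 10.51 MHz, passes unchanged.
23.22 MHz and 65.26 MHz both map to 2.2 MHz.

23.22 MHz, 65.26 MHz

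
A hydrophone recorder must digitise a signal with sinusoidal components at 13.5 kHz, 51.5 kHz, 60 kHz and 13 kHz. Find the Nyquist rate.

Highest-frequency component: 60 kHz.
Nyquist rate = 2 × 60 kHz = 120 kHz.

120 kHz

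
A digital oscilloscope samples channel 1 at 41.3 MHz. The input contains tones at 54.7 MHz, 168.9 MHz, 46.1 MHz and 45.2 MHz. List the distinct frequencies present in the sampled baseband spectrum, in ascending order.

3.7 MHz, 3.9 MHz, 4.8 MHz, 13.4 MHz

fs/2 = 20.65 MHz.
54.7 MHz mod fs = 13.4 MHz.
13.4 MHz ≤ fs/2 = 20.65 MHz, appears at 13.4 MHz.
168.9 MHz mod fs = 3.7 MHz.
3.7 MHz ≤ fs/2 = 20.65 MHz, appears at 3.7 MHz.
46.1 MHz mod fs = 4.8 MHz.
4.8 MHz ≤ fs/2 = 20.65 MHz, appears at 4.8 MHz.
45.2 MHz mod fs = 3.9 MHz.
3.9 MHz ≤ fs/2 = 20.65 MHz, appears at 3.9 MHz.
Distinct values: {3.7 MHz, 3.9 MHz, 4.8 MHz, 13.4 MHz}.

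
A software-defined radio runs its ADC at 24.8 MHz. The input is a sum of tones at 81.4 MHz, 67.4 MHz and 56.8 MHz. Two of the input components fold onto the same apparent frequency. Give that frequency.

fs/2 = 12.4 MHz.
81.4 MHz mod fs = 7 MHz.
7 MHz ≤ fs/2 = 12.4 MHz, appears at 7 MHz.
67.4 MHz mod fs = 17.8 MHz.
17.8 MHz > fs/2 = 12.4 MHz, folds to fs − 17.8 MHz = 7 MHz.
56.8 MHz mod fs = 7.2 MHz.
7.2 MHz ≤ fs/2 = 12.4 MHz, appears at 7.2 MHz.
67.4 MHz and 81.4 MHz both map to 7 MHz.

7 MHz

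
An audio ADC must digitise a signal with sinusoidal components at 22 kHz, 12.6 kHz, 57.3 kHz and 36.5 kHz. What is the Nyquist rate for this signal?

Highest-frequency component: 57.3 kHz.
Nyquist rate = 2 × 57.3 kHz = 114.6 kHz.

114.6 kHz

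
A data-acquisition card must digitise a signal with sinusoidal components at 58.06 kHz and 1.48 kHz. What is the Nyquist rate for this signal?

116.12 kHz

Highest-frequency component: 58.06 kHz.
Nyquist rate = 2 × 58.06 kHz = 116.12 kHz.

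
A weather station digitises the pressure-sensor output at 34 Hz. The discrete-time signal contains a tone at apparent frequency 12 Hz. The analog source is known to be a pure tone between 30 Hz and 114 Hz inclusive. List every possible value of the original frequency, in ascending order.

Frequencies that alias to 12 Hz are k·fs ± 12 Hz for integer k ≥ 0.
k=0: 12 Hz.
k=1: 22 Hz, 46 Hz.
k=2: 56 Hz, 80 Hz.
k=3: 90 Hz, 114 Hz.
k=4: 124 Hz, 148 Hz.
Within [30 Hz, 114 Hz]: 46 Hz, 56 Hz, 80 Hz, 90 Hz, 114 Hz.

46 Hz, 56 Hz, 80 Hz, 90 Hz, 114 Hz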